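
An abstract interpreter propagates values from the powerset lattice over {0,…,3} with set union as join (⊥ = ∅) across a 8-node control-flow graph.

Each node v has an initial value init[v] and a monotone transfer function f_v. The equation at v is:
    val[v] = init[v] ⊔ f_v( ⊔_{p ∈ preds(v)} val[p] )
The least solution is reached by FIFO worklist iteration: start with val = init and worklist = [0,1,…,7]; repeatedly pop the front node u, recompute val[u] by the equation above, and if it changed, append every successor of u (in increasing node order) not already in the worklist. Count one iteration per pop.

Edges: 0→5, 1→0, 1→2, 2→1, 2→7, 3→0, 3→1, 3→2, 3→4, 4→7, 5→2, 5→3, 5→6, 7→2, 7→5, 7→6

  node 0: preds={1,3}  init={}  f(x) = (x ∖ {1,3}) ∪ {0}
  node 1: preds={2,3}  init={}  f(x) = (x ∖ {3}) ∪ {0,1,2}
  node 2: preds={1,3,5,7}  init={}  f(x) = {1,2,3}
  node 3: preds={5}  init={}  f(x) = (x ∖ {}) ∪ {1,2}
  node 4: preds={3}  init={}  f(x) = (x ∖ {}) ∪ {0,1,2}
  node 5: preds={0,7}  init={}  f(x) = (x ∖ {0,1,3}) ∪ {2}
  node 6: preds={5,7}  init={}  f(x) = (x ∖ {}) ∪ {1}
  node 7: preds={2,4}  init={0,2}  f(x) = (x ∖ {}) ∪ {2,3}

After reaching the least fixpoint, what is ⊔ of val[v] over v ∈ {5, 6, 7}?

Trace (14 dequeues):
  [1] u=0 | in {} | out {0} | prev {} | push {}
  [2] u=1 | in {} | out {0,1,2} | prev {} | push {0}
  [3] u=2 | in {0,1,2} | out {1,2,3} | prev {} | push {1}
  [4] u=3 | in {} | out {1,2} | prev {} | push {2}
  [5] u=4 | in {1,2} | out {0,1,2} | prev {} | push {}
  [6] u=5 | in {0,2} | out {2} | prev {} | push {3}
  [7] u=6 | in {0,2} | out {0,1,2} | prev {} | push {}
  [8] u=7 | in {0,1,2,3} | out {0,1,2,3} | prev {0,2} | push {5,6}
  [9] u=0 | in {0,1,2} | out {0,2} | prev {0} | push {}
  [10] u=1 | in {1,2,3} | out {0,1,2} | ==
  [11] u=2 | in {0,1,2,3} | out {1,2,3} | ==
  [12] u=3 | in {2} | out {1,2} | ==
  [13] u=5 | in {0,1,2,3} | out {2} | ==
  [14] u=6 | in {0,1,2,3} | out {0,1,2,3} | prev {0,1,2} | push {}

Converged values:
  [0] {0,2}
  [1] {0,1,2}
  [2] {1,2,3}
  [3] {1,2}
  [4] {0,1,2}
  [5] {2}
  [6] {0,1,2,3}
  [7] {0,1,2,3}

{0,1,2,3}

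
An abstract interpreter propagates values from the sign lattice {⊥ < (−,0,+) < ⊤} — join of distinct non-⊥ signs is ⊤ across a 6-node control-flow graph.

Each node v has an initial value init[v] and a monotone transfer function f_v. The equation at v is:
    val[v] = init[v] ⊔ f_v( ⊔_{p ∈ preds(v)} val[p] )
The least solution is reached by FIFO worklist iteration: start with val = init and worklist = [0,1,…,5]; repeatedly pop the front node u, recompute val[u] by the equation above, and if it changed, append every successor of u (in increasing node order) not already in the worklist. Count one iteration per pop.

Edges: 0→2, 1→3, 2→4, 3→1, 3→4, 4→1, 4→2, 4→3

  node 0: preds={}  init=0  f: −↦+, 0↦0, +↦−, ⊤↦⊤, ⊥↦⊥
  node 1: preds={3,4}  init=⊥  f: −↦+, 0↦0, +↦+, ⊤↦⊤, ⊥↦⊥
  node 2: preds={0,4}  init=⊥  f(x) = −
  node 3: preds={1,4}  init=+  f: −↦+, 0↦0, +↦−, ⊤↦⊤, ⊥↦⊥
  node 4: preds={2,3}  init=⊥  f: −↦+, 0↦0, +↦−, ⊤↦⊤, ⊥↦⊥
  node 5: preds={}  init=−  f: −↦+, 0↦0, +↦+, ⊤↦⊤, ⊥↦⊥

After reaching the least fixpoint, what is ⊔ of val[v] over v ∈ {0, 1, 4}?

Worklist (9 pops):
  #1 pop 0: in=⊥ → 0 (no change)
  #2 pop 1: in=+ → + (was ⊥); enqueue []
  #3 pop 2: in=0 → − (was ⊥); enqueue []
  #4 pop 3: in=+ → ⊤ (was +); enqueue [1]
  #5 pop 4: in=⊤ → ⊤ (was ⊥); enqueue [2,3]
  #6 pop 5: in=⊥ → − (no change)
  #7 pop 1: in=⊤ → ⊤ (was +); enqueue []
  #8 pop 2: in=⊤ → − (no change)
  #9 pop 3: in=⊤ → ⊤ (no change)

Fixpoint:
  val[0] = 0
  val[1] = ⊤
  val[2] = −
  val[3] = ⊤
  val[4] = ⊤
  val[5] = −

⊤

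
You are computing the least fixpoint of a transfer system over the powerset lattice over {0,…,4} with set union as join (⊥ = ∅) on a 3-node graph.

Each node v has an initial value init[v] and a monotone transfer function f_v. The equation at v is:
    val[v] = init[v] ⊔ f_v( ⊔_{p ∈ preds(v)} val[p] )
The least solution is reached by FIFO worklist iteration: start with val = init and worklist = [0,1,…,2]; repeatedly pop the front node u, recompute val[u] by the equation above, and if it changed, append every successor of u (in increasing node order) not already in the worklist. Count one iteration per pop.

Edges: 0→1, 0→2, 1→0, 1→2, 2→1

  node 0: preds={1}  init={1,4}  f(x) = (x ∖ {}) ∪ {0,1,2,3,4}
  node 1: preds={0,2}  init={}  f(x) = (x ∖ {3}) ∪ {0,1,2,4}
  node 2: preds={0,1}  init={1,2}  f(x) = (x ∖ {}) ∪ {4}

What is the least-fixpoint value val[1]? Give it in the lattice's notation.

Iteration log — 5 steps:
  step 1. node 0  ⊔preds={}  new={0,1,2,3,4}  old={1,4}  +wl: 
  step 2. node 1  ⊔preds={0,1,2,3,4}  new={0,1,2,4}  old={}  +wl: 0
  step 3. node 2  ⊔preds={0,1,2,3,4}  new={0,1,2,3,4}  old={1,2}  +wl: 1
  step 4. node 0  ⊔preds={0,1,2,4}  new={0,1,2,3,4}  stable
  step 5. node 1  ⊔preds={0,1,2,3,4}  new={0,1,2,4}  stable

Least fixpoint reached:
  node 0: {0,1,2,3,4}
  node 1: {0,1,2,4}
  node 2: {0,1,2,3,4}

{0,1,2,4}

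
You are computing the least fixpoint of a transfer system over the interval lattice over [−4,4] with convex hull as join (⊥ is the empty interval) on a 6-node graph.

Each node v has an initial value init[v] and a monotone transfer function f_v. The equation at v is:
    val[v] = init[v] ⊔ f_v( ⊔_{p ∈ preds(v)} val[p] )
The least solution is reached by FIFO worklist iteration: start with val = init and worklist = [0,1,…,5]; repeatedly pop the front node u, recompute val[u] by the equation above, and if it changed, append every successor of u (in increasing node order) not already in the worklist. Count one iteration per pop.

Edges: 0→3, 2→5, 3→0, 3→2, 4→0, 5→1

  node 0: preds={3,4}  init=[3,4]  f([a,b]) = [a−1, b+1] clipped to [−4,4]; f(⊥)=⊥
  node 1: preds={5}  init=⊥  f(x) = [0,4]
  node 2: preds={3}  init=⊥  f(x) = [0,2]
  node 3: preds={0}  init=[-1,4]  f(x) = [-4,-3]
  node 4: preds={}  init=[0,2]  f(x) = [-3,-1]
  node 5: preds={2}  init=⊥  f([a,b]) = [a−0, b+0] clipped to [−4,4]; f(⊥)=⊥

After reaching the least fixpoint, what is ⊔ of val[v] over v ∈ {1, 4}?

Trace (10 dequeues):
  [1] u=0 | in [-1,4] | out [-2,4] | prev [3,4] | push {}
  [2] u=1 | in ⊥ | out [0,4] | prev ⊥ | push {}
  [3] u=2 | in [-1,4] | out [0,2] | prev ⊥ | push {}
  [4] u=3 | in [-2,4] | out [-4,4] | prev [-1,4] | push {0,2}
  [5] u=4 | in ⊥ | out [-3,2] | prev [0,2] | push {}
  [6] u=5 | in [0,2] | out [0,2] | prev ⊥ | push {1}
  [7] u=0 | in [-4,4] | out [-4,4] | prev [-2,4] | push {3}
  [8] u=2 | in [-4,4] | out [0,2] | ==
  [9] u=1 | in [0,2] | out [0,4] | ==
  [10] u=3 | in [-4,4] | out [-4,4] | ==

Converged values:
  [0] [-4,4]
  [1] [0,4]
  [2] [0,2]
  [3] [-4,4]
  [4] [-3,2]
  [5] [0,2]

[-3,4]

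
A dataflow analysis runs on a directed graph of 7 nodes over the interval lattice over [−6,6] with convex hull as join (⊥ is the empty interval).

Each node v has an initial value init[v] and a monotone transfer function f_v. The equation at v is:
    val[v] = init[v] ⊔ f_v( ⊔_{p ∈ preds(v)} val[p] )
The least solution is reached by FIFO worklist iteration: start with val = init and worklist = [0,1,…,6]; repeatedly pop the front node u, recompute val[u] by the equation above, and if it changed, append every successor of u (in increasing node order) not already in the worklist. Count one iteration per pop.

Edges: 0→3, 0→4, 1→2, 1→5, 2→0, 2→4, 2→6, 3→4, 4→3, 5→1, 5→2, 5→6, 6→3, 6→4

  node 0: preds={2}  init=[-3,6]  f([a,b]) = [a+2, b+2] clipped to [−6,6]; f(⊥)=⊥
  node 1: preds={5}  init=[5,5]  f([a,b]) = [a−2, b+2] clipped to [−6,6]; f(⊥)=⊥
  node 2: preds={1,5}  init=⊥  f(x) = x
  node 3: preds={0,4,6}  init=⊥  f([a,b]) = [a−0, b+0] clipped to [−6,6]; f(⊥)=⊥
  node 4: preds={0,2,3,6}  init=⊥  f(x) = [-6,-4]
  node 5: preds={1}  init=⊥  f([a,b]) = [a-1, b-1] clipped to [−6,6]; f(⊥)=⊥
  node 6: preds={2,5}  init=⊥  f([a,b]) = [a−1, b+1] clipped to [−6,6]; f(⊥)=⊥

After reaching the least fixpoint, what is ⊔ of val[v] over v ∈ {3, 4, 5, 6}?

[-6,6]

Trace (40 dequeues):
  [1] u=0 | in ⊥ | out [-3,6] | ==
  [2] u=1 | in ⊥ | out [5,5] | ==
  [3] u=2 | in [5,5] | out [5,5] | prev ⊥ | push {0}
  [4] u=3 | in [-3,6] | out [-3,6] | prev ⊥ | push {}
  [5] u=4 | in [-3,6] | out [-6,-4] | prev ⊥ | push {3}
  [6] u=5 | in [5,5] | out [4,4] | prev ⊥ | push {1,2}
  [7] u=6 | in [4,5] | out [3,6] | prev ⊥ | push {4}
  [8] u=0 | in [5,5] | out [-3,6] | ==
  [9] u=3 | in [-6,6] | out [-6,6] | prev [-3,6] | push {}
  [10] u=1 | in [4,4] | out [2,6] | prev [5,5] | push {5}
  [11] u=2 | in [2,6] | out [2,6] | prev [5,5] | push {0,6}
  [12] u=4 | in [-6,6] | out [-6,-4] | ==
  [13] u=5 | in [2,6] | out [1,5] | prev [4,4] | push {1,2}
  [14] u=0 | in [2,6] | out [-3,6] | ==
  [15] u=6 | in [1,6] | out [0,6] | prev [3,6] | push {3,4}
  [16] u=1 | in [1,5] | out [-1,6] | prev [2,6] | push {5}
  [17] u=2 | in [-1,6] | out [-1,6] | prev [2,6] | push {0,6}
  [18] u=3 | in [-6,6] | out [-6,6] | ==
  [19] u=4 | in [-6,6] | out [-6,-4] | ==
  [20] u=5 | in [-1,6] | out [-2,5] | prev [1,5] | push {1,2}
  [21] u=0 | in [-1,6] | out [-3,6] | ==
  [22] u=6 | in [-2,6] | out [-3,6] | prev [0,6] | push {3,4}
  [23] u=1 | in [-2,5] | out [-4,6] | prev [-1,6] | push {5}
  [24] u=2 | in [-4,6] | out [-4,6] | prev [-1,6] | push {0,6}
  [25] u=3 | in [-6,6] | out [-6,6] | ==
  [26] u=4 | in [-6,6] | out [-6,-4] | ==
  [27] u=5 | in [-4,6] | out [-5,5] | prev [-2,5] | push {1,2}
  [28] u=0 | in [-4,6] | out [-3,6] | ==
  [29] u=6 | in [-5,6] | out [-6,6] | prev [-3,6] | push {3,4}
  [30] u=1 | in [-5,5] | out [-6,6] | prev [-4,6] | push {5}
  [31] u=2 | in [-6,6] | out [-6,6] | prev [-4,6] | push {0,6}
  [32] u=3 | in [-6,6] | out [-6,6] | ==
  [33] u=4 | in [-6,6] | out [-6,-4] | ==
  [34] u=5 | in [-6,6] | out [-6,5] | prev [-5,5] | push {1,2}
  [35] u=0 | in [-6,6] | out [-4,6] | prev [-3,6] | push {3,4}
  [36] u=6 | in [-6,6] | out [-6,6] | ==
  [37] u=1 | in [-6,5] | out [-6,6] | ==
  [38] u=2 | in [-6,6] | out [-6,6] | ==
  [39] u=3 | in [-6,6] | out [-6,6] | ==
  [40] u=4 | in [-6,6] | out [-6,-4] | ==

Converged values:
  [0] [-4,6]
  [1] [-6,6]
  [2] [-6,6]
  [3] [-6,6]
  [4] [-6,-4]
  [5] [-6,5]
  [6] [-6,6]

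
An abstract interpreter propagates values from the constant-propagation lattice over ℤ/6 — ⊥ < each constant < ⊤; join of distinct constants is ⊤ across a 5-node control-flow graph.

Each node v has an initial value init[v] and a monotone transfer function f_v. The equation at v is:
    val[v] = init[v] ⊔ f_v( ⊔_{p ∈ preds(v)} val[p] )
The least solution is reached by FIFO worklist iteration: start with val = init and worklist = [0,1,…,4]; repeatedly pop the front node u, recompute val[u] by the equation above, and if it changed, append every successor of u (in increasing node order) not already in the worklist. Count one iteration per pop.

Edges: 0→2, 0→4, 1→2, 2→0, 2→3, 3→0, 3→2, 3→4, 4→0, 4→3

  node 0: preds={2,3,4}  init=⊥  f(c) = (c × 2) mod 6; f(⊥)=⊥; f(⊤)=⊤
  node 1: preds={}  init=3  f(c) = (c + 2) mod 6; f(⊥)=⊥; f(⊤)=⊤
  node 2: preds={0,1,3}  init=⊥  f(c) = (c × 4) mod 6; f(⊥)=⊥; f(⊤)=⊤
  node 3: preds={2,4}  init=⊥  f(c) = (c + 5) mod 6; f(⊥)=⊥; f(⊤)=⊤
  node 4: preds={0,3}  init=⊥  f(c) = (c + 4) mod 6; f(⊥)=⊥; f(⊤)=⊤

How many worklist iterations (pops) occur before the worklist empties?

Trace (12 dequeues):
  [1] u=0 | in ⊥ | out ⊥ | ==
  [2] u=1 | in ⊥ | out 3 | ==
  [3] u=2 | in 3 | out 0 | prev ⊥ | push {0}
  [4] u=3 | in 0 | out 5 | prev ⊥ | push {2}
  [5] u=4 | in 5 | out 3 | prev ⊥ | push {3}
  [6] u=0 | in ⊤ | out ⊤ | prev ⊥ | push {4}
  [7] u=2 | in ⊤ | out ⊤ | prev 0 | push {0}
  [8] u=3 | in ⊤ | out ⊤ | prev 5 | push {2}
  [9] u=4 | in ⊤ | out ⊤ | prev 3 | push {3}
  [10] u=0 | in ⊤ | out ⊤ | ==
  [11] u=2 | in ⊤ | out ⊤ | ==
  [12] u=3 | in ⊤ | out ⊤ | ==

Converged values:
  [0] ⊤
  [1] 3
  [2] ⊤
  [3] ⊤
  [4] ⊤

12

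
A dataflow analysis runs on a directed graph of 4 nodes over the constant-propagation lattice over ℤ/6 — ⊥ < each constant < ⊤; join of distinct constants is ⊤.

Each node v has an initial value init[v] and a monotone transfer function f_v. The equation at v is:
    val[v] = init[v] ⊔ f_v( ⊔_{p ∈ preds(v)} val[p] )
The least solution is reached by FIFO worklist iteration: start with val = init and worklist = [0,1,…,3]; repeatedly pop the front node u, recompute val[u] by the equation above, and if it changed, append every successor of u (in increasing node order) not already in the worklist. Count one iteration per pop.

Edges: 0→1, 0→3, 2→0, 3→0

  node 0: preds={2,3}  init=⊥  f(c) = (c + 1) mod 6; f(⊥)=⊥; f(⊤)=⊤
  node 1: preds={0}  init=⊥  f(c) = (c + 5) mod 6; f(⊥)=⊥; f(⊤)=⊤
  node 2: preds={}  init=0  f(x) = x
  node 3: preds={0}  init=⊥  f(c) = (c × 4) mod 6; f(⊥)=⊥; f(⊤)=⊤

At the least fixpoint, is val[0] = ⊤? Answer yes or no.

Iteration log — 8 steps:
  step 1. node 0  ⊔preds=0  new=1  old=⊥  +wl: 
  step 2. node 1  ⊔preds=1  new=0  old=⊥  +wl: 
  step 3. node 2  ⊔preds=⊥  new=0  stable
  step 4. node 3  ⊔preds=1  new=4  old=⊥  +wl: 0
  step 5. node 0  ⊔preds=⊤  new=⊤  old=1  +wl: 1,3
  step 6. node 1  ⊔preds=⊤  new=⊤  old=0  +wl: 
  step 7. node 3  ⊔preds=⊤  new=⊤  old=4  +wl: 0
  step 8. node 0  ⊔preds=⊤  new=⊤  stable

Least fixpoint reached:
  node 0: ⊤
  node 1: ⊤
  node 2: 0
  node 3: ⊤

yes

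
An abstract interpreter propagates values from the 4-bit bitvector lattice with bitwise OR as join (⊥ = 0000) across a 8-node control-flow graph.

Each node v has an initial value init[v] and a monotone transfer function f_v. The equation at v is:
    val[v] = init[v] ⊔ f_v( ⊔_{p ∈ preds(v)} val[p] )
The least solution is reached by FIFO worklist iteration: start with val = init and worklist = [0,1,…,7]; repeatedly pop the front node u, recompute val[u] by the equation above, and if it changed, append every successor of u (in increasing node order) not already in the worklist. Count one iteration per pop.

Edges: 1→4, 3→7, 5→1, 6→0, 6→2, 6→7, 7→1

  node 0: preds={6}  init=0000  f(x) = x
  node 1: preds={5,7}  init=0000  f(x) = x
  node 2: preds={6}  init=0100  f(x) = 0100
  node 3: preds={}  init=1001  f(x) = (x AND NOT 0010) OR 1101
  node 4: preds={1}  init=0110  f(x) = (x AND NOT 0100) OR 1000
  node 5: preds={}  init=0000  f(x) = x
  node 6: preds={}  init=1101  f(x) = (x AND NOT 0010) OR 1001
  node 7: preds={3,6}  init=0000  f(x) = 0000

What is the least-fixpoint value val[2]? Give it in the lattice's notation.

0100

Iteration log — 8 steps:
  step 1. node 0  ⊔preds=1101  new=1101  old=0000  +wl: 
  step 2. node 1  ⊔preds=0000  new=0000  stable
  step 3. node 2  ⊔preds=1101  new=0100  stable
  step 4. node 3  ⊔preds=0000  new=1101  old=1001  +wl: 
  step 5. node 4  ⊔preds=0000  new=1110  old=0110  +wl: 
  step 6. node 5  ⊔preds=0000  new=0000  stable
  step 7. node 6  ⊔preds=0000  new=1101  stable
  step 8. node 7  ⊔preds=1101  new=0000  stable

Least fixpoint reached:
  node 0: 1101
  node 1: 0000
  node 2: 0100
  node 3: 1101
  node 4: 1110
  node 5: 0000
  node 6: 1101
  node 7: 0000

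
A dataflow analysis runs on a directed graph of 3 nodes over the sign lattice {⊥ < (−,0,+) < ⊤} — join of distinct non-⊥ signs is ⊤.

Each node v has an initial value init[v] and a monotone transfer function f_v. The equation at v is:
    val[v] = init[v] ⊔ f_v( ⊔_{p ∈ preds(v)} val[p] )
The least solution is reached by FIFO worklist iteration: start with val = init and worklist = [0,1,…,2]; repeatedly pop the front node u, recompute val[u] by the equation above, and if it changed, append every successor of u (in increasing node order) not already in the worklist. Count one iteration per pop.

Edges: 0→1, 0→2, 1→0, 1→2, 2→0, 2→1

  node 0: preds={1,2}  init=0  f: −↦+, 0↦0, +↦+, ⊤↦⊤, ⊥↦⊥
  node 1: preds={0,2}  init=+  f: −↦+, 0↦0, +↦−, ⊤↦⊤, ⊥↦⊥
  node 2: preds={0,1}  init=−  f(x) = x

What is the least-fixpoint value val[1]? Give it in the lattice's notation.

Trace (5 dequeues):
  [1] u=0 | in ⊤ | out ⊤ | prev 0 | push {}
  [2] u=1 | in ⊤ | out ⊤ | prev + | push {0}
  [3] u=2 | in ⊤ | out ⊤ | prev − | push {1}
  [4] u=0 | in ⊤ | out ⊤ | ==
  [5] u=1 | in ⊤ | out ⊤ | ==

Converged values:
  [0] ⊤
  [1] ⊤
  [2] ⊤

⊤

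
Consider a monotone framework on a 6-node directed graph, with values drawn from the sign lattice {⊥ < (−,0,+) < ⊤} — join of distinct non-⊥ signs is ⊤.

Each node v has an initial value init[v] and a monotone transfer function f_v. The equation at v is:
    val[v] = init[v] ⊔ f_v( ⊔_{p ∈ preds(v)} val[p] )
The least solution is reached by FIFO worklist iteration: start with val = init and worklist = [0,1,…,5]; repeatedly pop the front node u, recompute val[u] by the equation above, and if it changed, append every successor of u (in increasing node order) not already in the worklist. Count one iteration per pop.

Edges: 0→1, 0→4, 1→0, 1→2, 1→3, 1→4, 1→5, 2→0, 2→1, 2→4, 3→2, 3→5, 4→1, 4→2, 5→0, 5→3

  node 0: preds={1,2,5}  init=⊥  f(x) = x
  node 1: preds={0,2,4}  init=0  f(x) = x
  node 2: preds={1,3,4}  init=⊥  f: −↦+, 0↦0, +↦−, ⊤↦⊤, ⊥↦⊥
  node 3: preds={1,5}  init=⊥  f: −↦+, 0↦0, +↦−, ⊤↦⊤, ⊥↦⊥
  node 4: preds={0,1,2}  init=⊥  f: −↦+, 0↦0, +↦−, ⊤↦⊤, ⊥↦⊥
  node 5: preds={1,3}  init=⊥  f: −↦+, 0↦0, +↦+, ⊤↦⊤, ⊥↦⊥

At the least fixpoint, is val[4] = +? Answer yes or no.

no

Worklist (10 pops):
  #1 pop 0: in=0 → 0 (was ⊥); enqueue []
  #2 pop 1: in=0 → 0 (no change)
  #3 pop 2: in=0 → 0 (was ⊥); enqueue [0,1]
  #4 pop 3: in=0 → 0 (was ⊥); enqueue [2]
  #5 pop 4: in=0 → 0 (was ⊥); enqueue []
  #6 pop 5: in=0 → 0 (was ⊥); enqueue [3]
  #7 pop 0: in=0 → 0 (no change)
  #8 pop 1: in=0 → 0 (no change)
  #9 pop 2: in=0 → 0 (no change)
  #10 pop 3: in=0 → 0 (no change)

Fixpoint:
  val[0] = 0
  val[1] = 0
  val[2] = 0
  val[3] = 0
  val[4] = 0
  val[5] = 0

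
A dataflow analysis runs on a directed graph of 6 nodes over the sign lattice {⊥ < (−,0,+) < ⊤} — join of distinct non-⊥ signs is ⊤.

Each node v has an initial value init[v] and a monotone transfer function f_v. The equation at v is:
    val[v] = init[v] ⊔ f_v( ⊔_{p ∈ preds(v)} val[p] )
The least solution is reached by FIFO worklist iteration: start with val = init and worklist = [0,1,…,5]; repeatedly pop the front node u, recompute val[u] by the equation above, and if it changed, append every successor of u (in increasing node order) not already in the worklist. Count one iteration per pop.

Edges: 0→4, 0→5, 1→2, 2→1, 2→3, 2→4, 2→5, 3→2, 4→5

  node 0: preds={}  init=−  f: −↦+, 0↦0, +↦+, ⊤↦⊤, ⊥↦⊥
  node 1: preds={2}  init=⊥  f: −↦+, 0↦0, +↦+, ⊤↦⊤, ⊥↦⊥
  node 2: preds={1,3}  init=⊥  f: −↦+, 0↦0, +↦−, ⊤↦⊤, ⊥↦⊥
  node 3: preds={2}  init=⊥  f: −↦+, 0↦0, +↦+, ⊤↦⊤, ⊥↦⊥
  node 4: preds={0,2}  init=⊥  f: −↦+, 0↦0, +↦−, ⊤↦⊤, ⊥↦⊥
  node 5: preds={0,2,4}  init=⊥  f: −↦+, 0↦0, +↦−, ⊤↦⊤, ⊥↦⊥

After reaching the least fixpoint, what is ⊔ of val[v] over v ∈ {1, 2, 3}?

⊥

Worklist (6 pops):
  #1 pop 0: in=⊥ → − (no change)
  #2 pop 1: in=⊥ → ⊥ (no change)
  #3 pop 2: in=⊥ → ⊥ (no change)
  #4 pop 3: in=⊥ → ⊥ (no change)
  #5 pop 4: in=− → + (was ⊥); enqueue []
  #6 pop 5: in=⊤ → ⊤ (was ⊥); enqueue []

Fixpoint:
  val[0] = −
  val[1] = ⊥
  val[2] = ⊥
  val[3] = ⊥
  val[4] = +
  val[5] = ⊤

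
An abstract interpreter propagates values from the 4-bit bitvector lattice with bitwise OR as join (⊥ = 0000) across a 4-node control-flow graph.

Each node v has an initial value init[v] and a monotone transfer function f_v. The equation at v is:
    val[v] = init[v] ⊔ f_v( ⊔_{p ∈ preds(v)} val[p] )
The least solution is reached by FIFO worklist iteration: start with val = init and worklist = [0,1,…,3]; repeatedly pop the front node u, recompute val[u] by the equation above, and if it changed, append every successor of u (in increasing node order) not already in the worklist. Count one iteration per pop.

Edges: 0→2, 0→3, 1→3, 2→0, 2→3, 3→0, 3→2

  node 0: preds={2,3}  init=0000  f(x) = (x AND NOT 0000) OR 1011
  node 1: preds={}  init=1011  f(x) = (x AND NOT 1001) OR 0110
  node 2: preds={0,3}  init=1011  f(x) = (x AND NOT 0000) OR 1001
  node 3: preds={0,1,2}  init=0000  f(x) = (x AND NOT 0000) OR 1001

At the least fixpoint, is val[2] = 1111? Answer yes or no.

Iteration log — 8 steps:
  step 1. node 0  ⊔preds=1011  new=1011  old=0000  +wl: 
  step 2. node 1  ⊔preds=0000  new=1111  old=1011  +wl: 
  step 3. node 2  ⊔preds=1011  new=1011  stable
  step 4. node 3  ⊔preds=1111  new=1111  old=0000  +wl: 0,2
  step 5. node 0  ⊔preds=1111  new=1111  old=1011  +wl: 3
  step 6. node 2  ⊔preds=1111  new=1111  old=1011  +wl: 0
  step 7. node 3  ⊔preds=1111  new=1111  stable
  step 8. node 0  ⊔preds=1111  new=1111  stable

Least fixpoint reached:
  node 0: 1111
  node 1: 1111
  node 2: 1111
  node 3: 1111

yes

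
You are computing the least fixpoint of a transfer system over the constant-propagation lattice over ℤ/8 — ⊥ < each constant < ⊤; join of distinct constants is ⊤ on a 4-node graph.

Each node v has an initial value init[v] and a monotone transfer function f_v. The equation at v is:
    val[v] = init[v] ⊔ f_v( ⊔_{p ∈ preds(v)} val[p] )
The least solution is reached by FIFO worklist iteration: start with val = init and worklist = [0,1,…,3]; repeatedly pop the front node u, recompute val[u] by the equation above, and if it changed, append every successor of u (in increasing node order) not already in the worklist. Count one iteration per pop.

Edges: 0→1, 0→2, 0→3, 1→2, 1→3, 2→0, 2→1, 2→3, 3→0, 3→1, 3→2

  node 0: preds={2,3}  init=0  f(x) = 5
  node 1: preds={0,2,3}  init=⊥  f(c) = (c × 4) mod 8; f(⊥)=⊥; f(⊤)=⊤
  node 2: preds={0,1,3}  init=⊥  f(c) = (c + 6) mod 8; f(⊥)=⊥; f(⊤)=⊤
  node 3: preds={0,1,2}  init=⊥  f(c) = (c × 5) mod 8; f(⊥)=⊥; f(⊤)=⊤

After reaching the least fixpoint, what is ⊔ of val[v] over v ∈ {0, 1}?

Trace (7 dequeues):
  [1] u=0 | in ⊥ | out ⊤ | prev 0 | push {}
  [2] u=1 | in ⊤ | out ⊤ | prev ⊥ | push {}
  [3] u=2 | in ⊤ | out ⊤ | prev ⊥ | push {0,1}
  [4] u=3 | in ⊤ | out ⊤ | prev ⊥ | push {2}
  [5] u=0 | in ⊤ | out ⊤ | ==
  [6] u=1 | in ⊤ | out ⊤ | ==
  [7] u=2 | in ⊤ | out ⊤ | ==

Converged values:
  [0] ⊤
  [1] ⊤
  [2] ⊤
  [3] ⊤

⊤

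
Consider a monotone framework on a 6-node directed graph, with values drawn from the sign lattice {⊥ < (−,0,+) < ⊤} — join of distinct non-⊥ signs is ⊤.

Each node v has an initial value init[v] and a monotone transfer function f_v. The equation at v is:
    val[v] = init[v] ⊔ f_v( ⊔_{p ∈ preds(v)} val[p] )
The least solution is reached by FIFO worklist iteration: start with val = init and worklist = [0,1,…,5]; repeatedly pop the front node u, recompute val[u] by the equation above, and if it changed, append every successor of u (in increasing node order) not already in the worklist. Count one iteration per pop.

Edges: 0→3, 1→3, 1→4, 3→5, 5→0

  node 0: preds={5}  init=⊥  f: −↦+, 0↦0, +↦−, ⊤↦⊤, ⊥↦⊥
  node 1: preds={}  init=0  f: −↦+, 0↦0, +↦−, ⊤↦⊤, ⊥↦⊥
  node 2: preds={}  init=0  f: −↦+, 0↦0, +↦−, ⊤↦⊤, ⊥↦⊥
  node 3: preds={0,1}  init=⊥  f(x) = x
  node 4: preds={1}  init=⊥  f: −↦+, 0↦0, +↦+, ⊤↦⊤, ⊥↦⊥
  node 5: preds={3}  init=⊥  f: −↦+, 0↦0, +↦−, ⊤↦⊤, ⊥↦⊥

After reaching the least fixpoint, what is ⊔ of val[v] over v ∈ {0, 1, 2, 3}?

Worklist (8 pops):
  #1 pop 0: in=⊥ → ⊥ (no change)
  #2 pop 1: in=⊥ → 0 (no change)
  #3 pop 2: in=⊥ → 0 (no change)
  #4 pop 3: in=0 → 0 (was ⊥); enqueue []
  #5 pop 4: in=0 → 0 (was ⊥); enqueue []
  #6 pop 5: in=0 → 0 (was ⊥); enqueue [0]
  #7 pop 0: in=0 → 0 (was ⊥); enqueue [3]
  #8 pop 3: in=0 → 0 (no change)

Fixpoint:
  val[0] = 0
  val[1] = 0
  val[2] = 0
  val[3] = 0
  val[4] = 0
  val[5] = 0

0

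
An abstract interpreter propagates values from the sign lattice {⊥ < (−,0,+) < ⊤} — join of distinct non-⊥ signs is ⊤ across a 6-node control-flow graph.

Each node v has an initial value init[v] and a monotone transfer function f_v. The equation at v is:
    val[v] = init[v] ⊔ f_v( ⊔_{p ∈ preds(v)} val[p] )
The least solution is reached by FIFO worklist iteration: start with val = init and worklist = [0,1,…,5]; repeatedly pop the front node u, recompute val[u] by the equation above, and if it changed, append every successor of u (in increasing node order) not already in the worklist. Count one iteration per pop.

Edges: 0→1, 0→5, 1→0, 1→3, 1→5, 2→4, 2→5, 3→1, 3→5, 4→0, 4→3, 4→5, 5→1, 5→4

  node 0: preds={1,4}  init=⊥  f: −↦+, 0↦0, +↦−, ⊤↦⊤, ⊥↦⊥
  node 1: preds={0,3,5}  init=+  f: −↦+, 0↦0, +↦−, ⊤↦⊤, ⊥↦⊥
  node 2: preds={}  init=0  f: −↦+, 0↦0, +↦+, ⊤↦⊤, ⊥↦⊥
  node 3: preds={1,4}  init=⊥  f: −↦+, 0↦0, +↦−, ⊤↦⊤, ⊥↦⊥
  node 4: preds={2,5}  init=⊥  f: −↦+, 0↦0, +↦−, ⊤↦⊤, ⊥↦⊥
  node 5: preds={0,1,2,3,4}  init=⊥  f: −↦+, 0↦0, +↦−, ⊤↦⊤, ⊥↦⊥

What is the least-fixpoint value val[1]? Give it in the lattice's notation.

Trace (14 dequeues):
  [1] u=0 | in + | out − | prev ⊥ | push {}
  [2] u=1 | in − | out + | ==
  [3] u=2 | in ⊥ | out 0 | ==
  [4] u=3 | in + | out − | prev ⊥ | push {1}
  [5] u=4 | in 0 | out 0 | prev ⊥ | push {0,3}
  [6] u=5 | in ⊤ | out ⊤ | prev ⊥ | push {4}
  [7] u=1 | in ⊤ | out ⊤ | prev + | push {5}
  [8] u=0 | in ⊤ | out ⊤ | prev − | push {1}
  [9] u=3 | in ⊤ | out ⊤ | prev − | push {}
  [10] u=4 | in ⊤ | out ⊤ | prev 0 | push {0,3}
  [11] u=5 | in ⊤ | out ⊤ | ==
  [12] u=1 | in ⊤ | out ⊤ | ==
  [13] u=0 | in ⊤ | out ⊤ | ==
  [14] u=3 | in ⊤ | out ⊤ | ==

Converged values:
  [0] ⊤
  [1] ⊤
  [2] 0
  [3] ⊤
  [4] ⊤
  [5] ⊤

⊤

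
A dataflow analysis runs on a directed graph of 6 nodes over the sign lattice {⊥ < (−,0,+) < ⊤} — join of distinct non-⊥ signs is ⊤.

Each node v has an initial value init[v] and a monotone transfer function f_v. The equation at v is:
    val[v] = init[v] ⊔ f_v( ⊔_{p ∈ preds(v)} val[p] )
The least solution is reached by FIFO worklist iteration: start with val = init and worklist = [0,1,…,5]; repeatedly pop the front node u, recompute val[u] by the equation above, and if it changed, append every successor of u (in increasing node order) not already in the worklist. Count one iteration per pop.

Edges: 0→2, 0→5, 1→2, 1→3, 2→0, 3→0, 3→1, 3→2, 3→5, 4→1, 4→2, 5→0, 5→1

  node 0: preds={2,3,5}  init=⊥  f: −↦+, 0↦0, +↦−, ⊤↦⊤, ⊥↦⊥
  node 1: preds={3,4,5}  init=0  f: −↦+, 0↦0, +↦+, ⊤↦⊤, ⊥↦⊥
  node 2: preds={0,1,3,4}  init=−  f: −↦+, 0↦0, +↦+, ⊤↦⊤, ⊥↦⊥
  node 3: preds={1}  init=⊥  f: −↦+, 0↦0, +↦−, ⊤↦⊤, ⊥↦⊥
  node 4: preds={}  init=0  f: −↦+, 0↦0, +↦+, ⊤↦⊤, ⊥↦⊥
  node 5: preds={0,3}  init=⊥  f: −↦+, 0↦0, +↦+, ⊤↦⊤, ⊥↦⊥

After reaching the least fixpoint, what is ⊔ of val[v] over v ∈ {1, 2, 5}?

⊤

Iteration log — 15 steps:
  step 1. node 0  ⊔preds=−  new=+  old=⊥  +wl: 
  step 2. node 1  ⊔preds=0  new=0  stable
  step 3. node 2  ⊔preds=⊤  new=⊤  old=−  +wl: 0
  step 4. node 3  ⊔preds=0  new=0  old=⊥  +wl: 1,2
  step 5. node 4  ⊔preds=⊥  new=0  stable
  step 6. node 5  ⊔preds=⊤  new=⊤  old=⊥  +wl: 
  step 7. node 0  ⊔preds=⊤  new=⊤  old=+  +wl: 5
  step 8. node 1  ⊔preds=⊤  new=⊤  old=0  +wl: 3
  step 9. node 2  ⊔preds=⊤  new=⊤  stable
  step 10. node 5  ⊔preds=⊤  new=⊤  stable
  step 11. node 3  ⊔preds=⊤  new=⊤  old=0  +wl: 0,1,2,5
  step 12. node 0  ⊔preds=⊤  new=⊤  stable
  step 13. node 1  ⊔preds=⊤  new=⊤  stable
  step 14. node 2  ⊔preds=⊤  new=⊤  stable
  step 15. node 5  ⊔preds=⊤  new=⊤  stable

Least fixpoint reached:
  node 0: ⊤
  node 1: ⊤
  node 2: ⊤
  node 3: ⊤
  node 4: 0
  node 5: ⊤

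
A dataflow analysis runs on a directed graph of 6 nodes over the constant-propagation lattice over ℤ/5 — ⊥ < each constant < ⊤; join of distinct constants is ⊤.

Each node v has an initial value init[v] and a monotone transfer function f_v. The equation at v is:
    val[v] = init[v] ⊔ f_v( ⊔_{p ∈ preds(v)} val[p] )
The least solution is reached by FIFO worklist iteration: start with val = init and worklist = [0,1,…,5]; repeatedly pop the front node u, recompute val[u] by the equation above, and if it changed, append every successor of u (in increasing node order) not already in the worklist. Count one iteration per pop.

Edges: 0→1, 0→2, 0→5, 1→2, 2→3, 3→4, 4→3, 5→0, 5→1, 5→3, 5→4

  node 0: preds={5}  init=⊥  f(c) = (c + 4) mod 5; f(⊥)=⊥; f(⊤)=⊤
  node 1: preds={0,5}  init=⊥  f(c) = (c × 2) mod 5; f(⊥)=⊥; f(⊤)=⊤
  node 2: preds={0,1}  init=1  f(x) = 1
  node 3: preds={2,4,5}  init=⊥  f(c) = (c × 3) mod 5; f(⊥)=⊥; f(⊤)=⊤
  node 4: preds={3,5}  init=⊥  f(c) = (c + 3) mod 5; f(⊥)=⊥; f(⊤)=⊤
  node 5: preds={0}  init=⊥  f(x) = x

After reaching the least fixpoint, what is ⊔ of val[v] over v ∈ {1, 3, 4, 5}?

Iteration log — 7 steps:
  step 1. node 0  ⊔preds=⊥  new=⊥  stable
  step 2. node 1  ⊔preds=⊥  new=⊥  stable
  step 3. node 2  ⊔preds=⊥  new=1  stable
  step 4. node 3  ⊔preds=1  new=3  old=⊥  +wl: 
  step 5. node 4  ⊔preds=3  new=1  old=⊥  +wl: 3
  step 6. node 5  ⊔preds=⊥  new=⊥  stable
  step 7. node 3  ⊔preds=1  new=3  stable

Least fixpoint reached:
  node 0: ⊥
  node 1: ⊥
  node 2: 1
  node 3: 3
  node 4: 1
  node 5: ⊥

⊤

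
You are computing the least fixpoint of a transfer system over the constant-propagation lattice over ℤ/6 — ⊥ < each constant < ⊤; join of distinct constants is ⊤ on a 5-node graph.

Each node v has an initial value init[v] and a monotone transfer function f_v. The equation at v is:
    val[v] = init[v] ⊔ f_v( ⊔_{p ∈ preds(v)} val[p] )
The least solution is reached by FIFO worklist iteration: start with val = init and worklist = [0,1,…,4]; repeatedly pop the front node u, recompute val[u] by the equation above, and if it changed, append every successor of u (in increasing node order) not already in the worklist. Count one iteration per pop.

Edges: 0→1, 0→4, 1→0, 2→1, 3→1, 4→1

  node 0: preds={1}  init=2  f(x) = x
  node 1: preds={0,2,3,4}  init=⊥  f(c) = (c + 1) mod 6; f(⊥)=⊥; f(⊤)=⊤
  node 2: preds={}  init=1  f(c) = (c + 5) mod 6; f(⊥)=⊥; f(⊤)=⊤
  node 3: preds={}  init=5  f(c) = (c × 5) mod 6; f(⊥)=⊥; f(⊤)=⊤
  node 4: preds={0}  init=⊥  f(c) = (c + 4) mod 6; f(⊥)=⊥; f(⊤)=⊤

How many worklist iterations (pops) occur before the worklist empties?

9

Iteration log — 9 steps:
  step 1. node 0  ⊔preds=⊥  new=2  stable
  step 2. node 1  ⊔preds=⊤  new=⊤  old=⊥  +wl: 0
  step 3. node 2  ⊔preds=⊥  new=1  stable
  step 4. node 3  ⊔preds=⊥  new=5  stable
  step 5. node 4  ⊔preds=2  new=0  old=⊥  +wl: 1
  step 6. node 0  ⊔preds=⊤  new=⊤  old=2  +wl: 4
  step 7. node 1  ⊔preds=⊤  new=⊤  stable
  step 8. node 4  ⊔preds=⊤  new=⊤  old=0  +wl: 1
  step 9. node 1  ⊔preds=⊤  new=⊤  stable

Least fixpoint reached:
  node 0: ⊤
  node 1: ⊤
  node 2: 1
  node 3: 5
  node 4: ⊤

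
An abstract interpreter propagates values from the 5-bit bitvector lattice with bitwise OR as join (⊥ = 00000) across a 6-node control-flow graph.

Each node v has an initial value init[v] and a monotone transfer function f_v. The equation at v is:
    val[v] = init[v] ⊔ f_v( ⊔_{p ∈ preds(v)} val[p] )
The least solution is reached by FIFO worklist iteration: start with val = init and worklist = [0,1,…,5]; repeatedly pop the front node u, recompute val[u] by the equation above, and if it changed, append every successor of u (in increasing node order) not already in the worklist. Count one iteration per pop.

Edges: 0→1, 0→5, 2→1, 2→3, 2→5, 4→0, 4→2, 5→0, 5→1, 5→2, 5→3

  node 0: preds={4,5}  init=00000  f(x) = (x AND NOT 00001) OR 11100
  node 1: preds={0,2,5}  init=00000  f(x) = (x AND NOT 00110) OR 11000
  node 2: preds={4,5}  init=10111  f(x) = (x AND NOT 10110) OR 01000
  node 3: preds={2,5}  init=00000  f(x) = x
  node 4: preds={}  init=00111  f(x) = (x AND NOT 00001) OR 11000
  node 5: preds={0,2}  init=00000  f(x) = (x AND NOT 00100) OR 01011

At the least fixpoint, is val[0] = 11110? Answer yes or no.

Worklist (10 pops):
  #1 pop 0: in=00111 → 11110 (was 00000); enqueue []
  #2 pop 1: in=11111 → 11001 (was 00000); enqueue []
  #3 pop 2: in=00111 → 11111 (was 10111); enqueue [1]
  #4 pop 3: in=11111 → 11111 (was 00000); enqueue []
  #5 pop 4: in=00000 → 11111 (was 00111); enqueue [0,2]
  #6 pop 5: in=11111 → 11011 (was 00000); enqueue [3]
  #7 pop 1: in=11111 → 11001 (no change)
  #8 pop 0: in=11111 → 11110 (no change)
  #9 pop 2: in=11111 → 11111 (no change)
  #10 pop 3: in=11111 → 11111 (no change)

Fixpoint:
  val[0] = 11110
  val[1] = 11001
  val[2] = 11111
  val[3] = 11111
  val[4] = 11111
  val[5] = 11011

yes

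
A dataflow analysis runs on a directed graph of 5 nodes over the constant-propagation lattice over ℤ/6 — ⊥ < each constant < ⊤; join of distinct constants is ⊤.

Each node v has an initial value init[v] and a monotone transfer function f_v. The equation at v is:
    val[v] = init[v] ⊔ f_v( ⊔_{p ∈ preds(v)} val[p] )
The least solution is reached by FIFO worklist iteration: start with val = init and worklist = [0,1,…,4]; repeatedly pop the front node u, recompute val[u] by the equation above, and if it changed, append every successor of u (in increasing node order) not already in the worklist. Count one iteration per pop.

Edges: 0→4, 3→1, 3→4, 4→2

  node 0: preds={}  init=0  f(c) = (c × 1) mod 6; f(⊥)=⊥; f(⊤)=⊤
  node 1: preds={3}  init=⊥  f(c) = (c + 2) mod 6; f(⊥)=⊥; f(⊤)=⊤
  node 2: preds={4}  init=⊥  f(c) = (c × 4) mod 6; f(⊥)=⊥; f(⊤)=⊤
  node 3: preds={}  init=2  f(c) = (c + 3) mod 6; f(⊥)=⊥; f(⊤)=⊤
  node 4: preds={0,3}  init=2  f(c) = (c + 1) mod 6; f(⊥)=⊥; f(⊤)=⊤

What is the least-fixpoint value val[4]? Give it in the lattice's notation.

⊤

Iteration log — 6 steps:
  step 1. node 0  ⊔preds=⊥  new=0  stable
  step 2. node 1  ⊔preds=2  new=4  old=⊥  +wl: 
  step 3. node 2  ⊔preds=2  new=2  old=⊥  +wl: 
  step 4. node 3  ⊔preds=⊥  new=2  stable
  step 5. node 4  ⊔preds=⊤  new=⊤  old=2  +wl: 2
  step 6. node 2  ⊔preds=⊤  new=⊤  old=2  +wl: 

Least fixpoint reached:
  node 0: 0
  node 1: 4
  node 2: ⊤
  node 3: 2
  node 4: ⊤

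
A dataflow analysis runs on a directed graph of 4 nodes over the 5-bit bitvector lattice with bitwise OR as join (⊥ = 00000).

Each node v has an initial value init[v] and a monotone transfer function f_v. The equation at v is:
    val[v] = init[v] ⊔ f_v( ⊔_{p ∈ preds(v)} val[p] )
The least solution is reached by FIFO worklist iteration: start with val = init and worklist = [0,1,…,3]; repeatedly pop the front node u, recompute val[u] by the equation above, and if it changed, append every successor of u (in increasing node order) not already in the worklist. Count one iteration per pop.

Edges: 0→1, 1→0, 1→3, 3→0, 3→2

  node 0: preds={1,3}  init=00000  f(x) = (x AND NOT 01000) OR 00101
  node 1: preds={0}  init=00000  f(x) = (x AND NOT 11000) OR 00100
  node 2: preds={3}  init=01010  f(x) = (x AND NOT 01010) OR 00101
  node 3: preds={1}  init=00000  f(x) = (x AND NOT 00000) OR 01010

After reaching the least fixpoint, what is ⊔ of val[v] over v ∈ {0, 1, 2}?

01111

Iteration log — 9 steps:
  step 1. node 0  ⊔preds=00000  new=00101  old=00000  +wl: 
  step 2. node 1  ⊔preds=00101  new=00101  old=00000  +wl: 0
  step 3. node 2  ⊔preds=00000  new=01111  old=01010  +wl: 
  step 4. node 3  ⊔preds=00101  new=01111  old=00000  +wl: 2
  step 5. node 0  ⊔preds=01111  new=00111  old=00101  +wl: 1
  step 6. node 2  ⊔preds=01111  new=01111  stable
  step 7. node 1  ⊔preds=00111  new=00111  old=00101  +wl: 0,3
  step 8. node 0  ⊔preds=01111  new=00111  stable
  step 9. node 3  ⊔preds=00111  new=01111  stable

Least fixpoint reached:
  node 0: 00111
  node 1: 00111
  node 2: 01111
  node 3: 01111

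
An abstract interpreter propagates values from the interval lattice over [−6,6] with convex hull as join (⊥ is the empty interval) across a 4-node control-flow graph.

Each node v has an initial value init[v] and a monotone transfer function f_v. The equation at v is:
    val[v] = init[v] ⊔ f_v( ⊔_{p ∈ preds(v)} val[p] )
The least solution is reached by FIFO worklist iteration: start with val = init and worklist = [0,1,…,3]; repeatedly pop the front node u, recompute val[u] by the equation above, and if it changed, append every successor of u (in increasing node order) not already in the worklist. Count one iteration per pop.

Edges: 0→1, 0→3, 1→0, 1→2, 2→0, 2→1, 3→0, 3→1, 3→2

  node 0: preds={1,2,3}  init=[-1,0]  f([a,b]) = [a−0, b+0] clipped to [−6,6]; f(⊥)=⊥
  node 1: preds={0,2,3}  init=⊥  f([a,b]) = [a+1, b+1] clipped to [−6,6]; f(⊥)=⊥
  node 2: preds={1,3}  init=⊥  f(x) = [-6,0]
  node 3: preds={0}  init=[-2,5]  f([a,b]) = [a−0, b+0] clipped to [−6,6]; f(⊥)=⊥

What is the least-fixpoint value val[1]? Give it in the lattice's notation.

[-5,6]

Worklist (10 pops):
  #1 pop 0: in=[-2,5] → [-2,5] (was [-1,0]); enqueue []
  #2 pop 1: in=[-2,5] → [-1,6] (was ⊥); enqueue [0]
  #3 pop 2: in=[-2,6] → [-6,0] (was ⊥); enqueue [1]
  #4 pop 3: in=[-2,5] → [-2,5] (no change)
  #5 pop 0: in=[-6,6] → [-6,6] (was [-2,5]); enqueue [3]
  #6 pop 1: in=[-6,6] → [-5,6] (was [-1,6]); enqueue [0,2]
  #7 pop 3: in=[-6,6] → [-6,6] (was [-2,5]); enqueue [1]
  #8 pop 0: in=[-6,6] → [-6,6] (no change)
  #9 pop 2: in=[-6,6] → [-6,0] (no change)
  #10 pop 1: in=[-6,6] → [-5,6] (no change)

Fixpoint:
  val[0] = [-6,6]
  val[1] = [-5,6]
  val[2] = [-6,0]
  val[3] = [-6,6]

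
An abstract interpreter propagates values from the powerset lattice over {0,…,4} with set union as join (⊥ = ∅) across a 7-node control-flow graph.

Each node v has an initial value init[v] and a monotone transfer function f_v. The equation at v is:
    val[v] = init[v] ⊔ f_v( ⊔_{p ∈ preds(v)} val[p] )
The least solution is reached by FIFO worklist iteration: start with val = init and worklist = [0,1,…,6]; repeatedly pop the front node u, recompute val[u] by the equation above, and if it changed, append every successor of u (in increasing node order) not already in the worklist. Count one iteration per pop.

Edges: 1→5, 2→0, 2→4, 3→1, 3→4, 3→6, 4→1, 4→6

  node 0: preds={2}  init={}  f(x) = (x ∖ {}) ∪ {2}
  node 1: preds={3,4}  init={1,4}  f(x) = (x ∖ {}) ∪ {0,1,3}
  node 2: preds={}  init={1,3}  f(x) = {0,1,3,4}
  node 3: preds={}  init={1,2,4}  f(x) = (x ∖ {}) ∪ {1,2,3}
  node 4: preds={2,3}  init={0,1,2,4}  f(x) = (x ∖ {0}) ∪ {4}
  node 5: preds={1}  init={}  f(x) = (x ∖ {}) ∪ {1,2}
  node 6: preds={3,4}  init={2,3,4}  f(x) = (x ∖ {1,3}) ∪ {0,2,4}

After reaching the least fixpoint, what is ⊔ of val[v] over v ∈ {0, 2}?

Iteration log — 9 steps:
  step 1. node 0  ⊔preds={1,3}  new={1,2,3}  old={}  +wl: 
  step 2. node 1  ⊔preds={0,1,2,4}  new={0,1,2,3,4}  old={1,4}  +wl: 
  step 3. node 2  ⊔preds={}  new={0,1,3,4}  old={1,3}  +wl: 0
  step 4. node 3  ⊔preds={}  new={1,2,3,4}  old={1,2,4}  +wl: 1
  step 5. node 4  ⊔preds={0,1,2,3,4}  new={0,1,2,3,4}  old={0,1,2,4}  +wl: 
  step 6. node 5  ⊔preds={0,1,2,3,4}  new={0,1,2,3,4}  old={}  +wl: 
  step 7. node 6  ⊔preds={0,1,2,3,4}  new={0,2,3,4}  old={2,3,4}  +wl: 
  step 8. node 0  ⊔preds={0,1,3,4}  new={0,1,2,3,4}  old={1,2,3}  +wl: 
  step 9. node 1  ⊔preds={0,1,2,3,4}  new={0,1,2,3,4}  stable

Least fixpoint reached:
  node 0: {0,1,2,3,4}
  node 1: {0,1,2,3,4}
  node 2: {0,1,3,4}
  node 3: {1,2,3,4}
  node 4: {0,1,2,3,4}
  node 5: {0,1,2,3,4}
  node 6: {0,2,3,4}

{0,1,2,3,4}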